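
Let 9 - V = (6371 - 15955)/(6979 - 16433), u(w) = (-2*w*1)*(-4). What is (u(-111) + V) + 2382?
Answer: 7099889/4727 ≈ 1502.0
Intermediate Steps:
u(w) = 8*w (u(w) = -2*w*(-4) = 8*w)
V = 37751/4727 (V = 9 - (6371 - 15955)/(6979 - 16433) = 9 - (-9584)/(-9454) = 9 - (-9584)*(-1)/9454 = 9 - 1*4792/4727 = 9 - 4792/4727 = 37751/4727 ≈ 7.9863)
(u(-111) + V) + 2382 = (8*(-111) + 37751/4727) + 2382 = (-888 + 37751/4727) + 2382 = -4159825/4727 + 2382 = 7099889/4727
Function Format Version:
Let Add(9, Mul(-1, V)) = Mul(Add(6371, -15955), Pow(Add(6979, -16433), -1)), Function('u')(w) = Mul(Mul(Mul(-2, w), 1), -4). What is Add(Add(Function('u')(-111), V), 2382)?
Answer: Rational(7099889, 4727) ≈ 1502.0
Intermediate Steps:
Function('u')(w) = Mul(8, w) (Function('u')(w) = Mul(Mul(-2, w), -4) = Mul(8, w))
V = Rational(37751, 4727) (V = Add(9, Mul(-1, Mul(Add(6371, -15955), Pow(Add(6979, -16433), -1)))) = Add(9, Mul(-1, Mul(-9584, Pow(-9454, -1)))) = Add(9, Mul(-1, Mul(-9584, Rational(-1, 9454)))) = Add(9, Mul(-1, Rational(4792, 4727))) = Add(9, Rational(-4792, 4727)) = Rational(37751, 4727) ≈ 7.9863)
Add(Add(Function('u')(-111), V), 2382) = Add(Add(Mul(8, -111), Rational(37751, 4727)), 2382) = Add(Add(-888, Rational(37751, 4727)), 2382) = Add(Rational(-4159825, 4727), 2382) = Rational(7099889, 4727)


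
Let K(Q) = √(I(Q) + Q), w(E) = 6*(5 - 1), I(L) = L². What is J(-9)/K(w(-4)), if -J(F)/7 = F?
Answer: 21*√6/20 ≈ 2.5720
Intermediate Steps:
J(F) = -7*F
w(E) = 24 (w(E) = 6*4 = 24)
K(Q) = √(Q + Q²) (K(Q) = √(Q² + Q) = √(Q + Q²))
J(-9)/K(w(-4)) = (-7*(-9))/(√(24*(1 + 24))) = 63/(√(24*25)) = 63/(√600) = 63/((10*√6)) = 63*(√6/60) = 21*√6/20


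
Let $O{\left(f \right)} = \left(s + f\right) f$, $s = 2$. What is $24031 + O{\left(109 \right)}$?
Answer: $36130$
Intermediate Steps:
$O{\left(f \right)} = f \left(2 + f\right)$ ($O{\left(f \right)} = \left(2 + f\right) f = f \left(2 + f\right)$)
$24031 + O{\left(109 \right)} = 24031 + 109 \left(2 + 109\right) = 24031 + 109 \cdot 111 = 24031 + 12099 = 36130$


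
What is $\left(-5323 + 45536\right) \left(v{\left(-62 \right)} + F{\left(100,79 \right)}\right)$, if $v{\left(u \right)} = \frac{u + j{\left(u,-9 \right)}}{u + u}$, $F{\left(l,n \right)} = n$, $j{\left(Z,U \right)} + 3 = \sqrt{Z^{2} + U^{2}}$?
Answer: $\frac{396540393}{124} - \frac{201065 \sqrt{157}}{124} \approx 3.1776 \cdot 10^{6}$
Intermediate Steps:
$j{\left(Z,U \right)} = -3 + \sqrt{U^{2} + Z^{2}}$ ($j{\left(Z,U \right)} = -3 + \sqrt{Z^{2} + U^{2}} = -3 + \sqrt{U^{2} + Z^{2}}$)
$v{\left(u \right)} = \frac{-3 + u + \sqrt{81 + u^{2}}}{2 u}$ ($v{\left(u \right)} = \frac{u + \left(-3 + \sqrt{\left(-9\right)^{2} + u^{2}}\right)}{u + u} = \frac{u + \left(-3 + \sqrt{81 + u^{2}}\right)}{2 u} = \left(-3 + u + \sqrt{81 + u^{2}}\right) \frac{1}{2 u} = \frac{-3 + u + \sqrt{81 + u^{2}}}{2 u}$)
$\left(-5323 + 45536\right) \left(v{\left(-62 \right)} + F{\left(100,79 \right)}\right) = \left(-5323 + 45536\right) \left(\frac{-3 - 62 + \sqrt{81 + \left(-62\right)^{2}}}{2 \left(-62\right)} + 79\right) = 40213 \left(\frac{1}{2} \left(- \frac{1}{62}\right) \left(-3 - 62 + \sqrt{81 + 3844}\right) + 79\right) = 40213 \left(\frac{1}{2} \left(- \frac{1}{62}\right) \left(-3 - 62 + \sqrt{3925}\right) + 79\right) = 40213 \left(\frac{1}{2} \left(- \frac{1}{62}\right) \left(-3 - 62 + 5 \sqrt{157}\right) + 79\right) = 40213 \left(\frac{1}{2} \left(- \frac{1}{62}\right) \left(-65 + 5 \sqrt{157}\right) + 79\right) = 40213 \left(\left(\frac{65}{124} - \frac{5 \sqrt{157}}{124}\right) + 79\right) = 40213 \left(\frac{9861}{124} - \frac{5 \sqrt{157}}{124}\right) = \frac{396540393}{124} - \frac{201065 \sqrt{157}}{124}$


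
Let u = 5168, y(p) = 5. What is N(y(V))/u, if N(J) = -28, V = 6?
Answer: -7/1292 ≈ -0.0054180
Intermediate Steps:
N(y(V))/u = -28/5168 = -28*1/5168 = -7/1292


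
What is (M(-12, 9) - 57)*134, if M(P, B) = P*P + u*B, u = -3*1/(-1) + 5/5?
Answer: 16482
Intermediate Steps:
u = 4 (u = -3*(-1) + 5*(1/5) = 3 + 1 = 4)
M(P, B) = P**2 + 4*B (M(P, B) = P*P + 4*B = P**2 + 4*B)
(M(-12, 9) - 57)*134 = (((-12)**2 + 4*9) - 57)*134 = ((144 + 36) - 57)*134 = (180 - 57)*134 = 123*134 = 16482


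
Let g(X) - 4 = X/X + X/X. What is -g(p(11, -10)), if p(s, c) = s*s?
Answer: -6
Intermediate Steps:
p(s, c) = s²
g(X) = 6 (g(X) = 4 + (X/X + X/X) = 4 + (1 + 1) = 4 + 2 = 6)
-g(p(11, -10)) = -1*6 = -6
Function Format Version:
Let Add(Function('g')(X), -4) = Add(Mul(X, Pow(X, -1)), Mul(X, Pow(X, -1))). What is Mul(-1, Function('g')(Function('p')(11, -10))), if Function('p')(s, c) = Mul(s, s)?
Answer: -6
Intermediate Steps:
Function('p')(s, c) = Pow(s, 2)
Function('g')(X) = 6 (Function('g')(X) = Add(4, Add(Mul(X, Pow(X, -1)), Mul(X, Pow(X, -1)))) = Add(4, Add(1, 1)) = Add(4, 2) = 6)
Mul(-1, Function('g')(Function('p')(11, -10))) = Mul(-1, 6) = -6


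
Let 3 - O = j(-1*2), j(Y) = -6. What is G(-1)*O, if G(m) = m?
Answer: -9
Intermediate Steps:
O = 9 (O = 3 - 1*(-6) = 3 + 6 = 9)
G(-1)*O = -1*9 = -9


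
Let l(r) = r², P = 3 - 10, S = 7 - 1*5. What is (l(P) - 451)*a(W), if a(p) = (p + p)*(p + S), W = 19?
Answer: -320796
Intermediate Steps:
S = 2 (S = 7 - 5 = 2)
P = -7
a(p) = 2*p*(2 + p) (a(p) = (p + p)*(p + 2) = (2*p)*(2 + p) = 2*p*(2 + p))
(l(P) - 451)*a(W) = ((-7)² - 451)*(2*19*(2 + 19)) = (49 - 451)*(2*19*21) = -402*798 = -320796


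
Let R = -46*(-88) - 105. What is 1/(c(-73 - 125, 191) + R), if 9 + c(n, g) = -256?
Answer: 1/3678 ≈ 0.00027189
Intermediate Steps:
c(n, g) = -265 (c(n, g) = -9 - 256 = -265)
R = 3943 (R = 4048 - 105 = 3943)
1/(c(-73 - 125, 191) + R) = 1/(-265 + 3943) = 1/3678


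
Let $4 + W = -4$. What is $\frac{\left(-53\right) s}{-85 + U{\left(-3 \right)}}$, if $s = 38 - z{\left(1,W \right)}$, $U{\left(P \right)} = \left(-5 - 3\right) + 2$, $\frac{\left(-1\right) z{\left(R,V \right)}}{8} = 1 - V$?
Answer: $\frac{5830}{91} \approx 64.066$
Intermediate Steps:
$W = -8$ ($W = -4 - 4 = -8$)
$z{\left(R,V \right)} = -8 + 8 V$ ($z{\left(R,V \right)} = - 8 \left(1 - V\right) = -8 + 8 V$)
$U{\left(P \right)} = -6$ ($U{\left(P \right)} = -8 + 2 = -6$)
$s = 110$ ($s = 38 - \left(-8 + 8 \left(-8\right)\right) = 38 - \left(-8 - 64\right) = 38 - -72 = 38 + 72 = 110$)
$\frac{\left(-53\right) s}{-85 + U{\left(-3 \right)}} = \frac{\left(-53\right) 110}{-85 - 6} = - \frac{5830}{-91} = \left(-5830\right) \left(- \frac{1}{91}\right) = \frac{5830}{91}$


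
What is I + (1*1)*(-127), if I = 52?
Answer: -75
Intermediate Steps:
I + (1*1)*(-127) = 52 + (1*1)*(-127) = 52 + 1*(-127) = 52 - 127 = -75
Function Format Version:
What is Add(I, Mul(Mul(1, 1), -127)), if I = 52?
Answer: -75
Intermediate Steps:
Add(I, Mul(Mul(1, 1), -127)) = Add(52, Mul(Mul(1, 1), -127)) = Add(52, Mul(1, -127)) = Add(52, -127) = -75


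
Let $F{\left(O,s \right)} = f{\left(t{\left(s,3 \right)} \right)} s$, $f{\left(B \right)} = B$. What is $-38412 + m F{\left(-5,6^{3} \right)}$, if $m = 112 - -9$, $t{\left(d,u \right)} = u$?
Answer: $39996$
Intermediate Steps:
$m = 121$ ($m = 112 + 9 = 121$)
$F{\left(O,s \right)} = 3 s$
$-38412 + m F{\left(-5,6^{3} \right)} = -38412 + 121 \cdot 3 \cdot 6^{3} = -38412 + 121 \cdot 3 \cdot 216 = -38412 + 121 \cdot 648 = -38412 + 78408 = 39996$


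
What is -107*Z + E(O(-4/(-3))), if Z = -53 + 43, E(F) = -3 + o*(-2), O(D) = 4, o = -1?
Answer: 1069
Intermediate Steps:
E(F) = -1 (E(F) = -3 - 1*(-2) = -3 + 2 = -1)
Z = -10
-107*Z + E(O(-4/(-3))) = -107*(-10) - 1 = 1070 - 1 = 1069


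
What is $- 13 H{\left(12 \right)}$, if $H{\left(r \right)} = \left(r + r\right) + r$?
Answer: $-468$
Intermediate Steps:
$H{\left(r \right)} = 3 r$ ($H{\left(r \right)} = 2 r + r = 3 r$)
$- 13 H{\left(12 \right)} = - 13 \cdot 3 \cdot 12 = \left(-13\right) 36 = -468$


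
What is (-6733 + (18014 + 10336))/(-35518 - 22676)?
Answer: -21617/58194 ≈ -0.37146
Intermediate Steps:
(-6733 + (18014 + 10336))/(-35518 - 22676) = (-6733 + 28350)/(-58194) = 21617*(-1/58194) = -21617/58194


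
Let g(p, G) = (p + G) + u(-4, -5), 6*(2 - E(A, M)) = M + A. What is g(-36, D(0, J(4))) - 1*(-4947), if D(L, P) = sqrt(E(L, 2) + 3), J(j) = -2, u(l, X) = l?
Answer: 4907 + sqrt(42)/3 ≈ 4909.2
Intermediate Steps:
E(A, M) = 2 - A/6 - M/6 (E(A, M) = 2 - (M + A)/6 = 2 - (A + M)/6 = 2 + (-A/6 - M/6) = 2 - A/6 - M/6)
D(L, P) = sqrt(14/3 - L/6) (D(L, P) = sqrt((2 - L/6 - 1/6*2) + 3) = sqrt((2 - L/6 - 1/3) + 3) = sqrt((5/3 - L/6) + 3) = sqrt(14/3 - L/6))
g(p, G) = -4 + G + p (g(p, G) = (p + G) - 4 = (G + p) - 4 = -4 + G + p)
g(-36, D(0, J(4))) - 1*(-4947) = (-4 + sqrt(168 - 6*0)/6 - 36) - 1*(-4947) = (-4 + sqrt(168 + 0)/6 - 36) + 4947 = (-4 + sqrt(168)/6 - 36) + 4947 = (-4 + (2*sqrt(42))/6 - 36) + 4947 = (-4 + sqrt(42)/3 - 36) + 4947 = (-40 + sqrt(42)/3) + 4947 = 4907 + sqrt(42)/3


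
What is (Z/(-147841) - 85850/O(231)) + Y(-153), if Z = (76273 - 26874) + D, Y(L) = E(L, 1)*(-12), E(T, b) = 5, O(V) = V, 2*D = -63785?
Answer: -29490540223/68302542 ≈ -431.76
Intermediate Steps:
D = -63785/2 (D = (1/2)*(-63785) = -63785/2 ≈ -31893.)
Y(L) = -60 (Y(L) = 5*(-12) = -60)
Z = 35013/2 (Z = (76273 - 26874) - 63785/2 = 49399 - 63785/2 = 35013/2 ≈ 17507.)
(Z/(-147841) - 85850/O(231)) + Y(-153) = ((35013/2)/(-147841) - 85850/231) - 60 = ((35013/2)*(-1/147841) - 85850*1/231) - 60 = (-35013/295682 - 85850/231) - 60 = -25392387703/68302542 - 60 = -29490540223/68302542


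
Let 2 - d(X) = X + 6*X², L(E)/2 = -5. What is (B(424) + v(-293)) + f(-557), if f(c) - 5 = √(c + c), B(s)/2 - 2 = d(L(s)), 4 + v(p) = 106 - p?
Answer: -772 + I*√1114 ≈ -772.0 + 33.377*I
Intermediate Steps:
v(p) = 102 - p (v(p) = -4 + (106 - p) = 102 - p)
L(E) = -10 (L(E) = 2*(-5) = -10)
d(X) = 2 - X - 6*X² (d(X) = 2 - (X + 6*X²) = 2 + (-X - 6*X²) = 2 - X - 6*X²)
B(s) = -1172 (B(s) = 4 + 2*(2 - 1*(-10) - 6*(-10)²) = 4 + 2*(2 + 10 - 6*100) = 4 + 2*(2 + 10 - 600) = 4 + 2*(-588) = 4 - 1176 = -1172)
f(c) = 5 + √2*√c (f(c) = 5 + √(c + c) = 5 + √(2*c) = 5 + √2*√c)
(B(424) + v(-293)) + f(-557) = (-1172 + (102 - 1*(-293))) + (5 + √2*√(-557)) = (-1172 + (102 + 293)) + (5 + √2*(I*√557)) = (-1172 + 395) + (5 + I*√1114) = -777 + (5 + I*√1114) = -772 + I*√1114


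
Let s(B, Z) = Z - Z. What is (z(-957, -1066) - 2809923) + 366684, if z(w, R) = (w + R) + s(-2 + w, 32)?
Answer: -2445262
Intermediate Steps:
s(B, Z) = 0
z(w, R) = R + w (z(w, R) = (w + R) + 0 = (R + w) + 0 = R + w)
(z(-957, -1066) - 2809923) + 366684 = ((-1066 - 957) - 2809923) + 366684 = (-2023 - 2809923) + 366684 = -2811946 + 366684 = -2445262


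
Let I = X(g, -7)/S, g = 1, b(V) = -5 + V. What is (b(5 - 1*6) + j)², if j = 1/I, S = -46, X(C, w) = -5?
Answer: 256/25 ≈ 10.240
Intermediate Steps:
I = 5/46 (I = -5/(-46) = -5*(-1/46) = 5/46 ≈ 0.10870)
j = 46/5 (j = 1/(5/46) = 46/5 ≈ 9.2000)
(b(5 - 1*6) + j)² = ((-5 + (5 - 1*6)) + 46/5)² = ((-5 + (5 - 6)) + 46/5)² = ((-5 - 1) + 46/5)² = (-6 + 46/5)² = (16/5)² = 256/25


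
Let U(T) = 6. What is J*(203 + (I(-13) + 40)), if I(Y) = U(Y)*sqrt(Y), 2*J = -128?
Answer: -15552 - 384*I*sqrt(13) ≈ -15552.0 - 1384.5*I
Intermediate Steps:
J = -64 (J = (1/2)*(-128) = -64)
I(Y) = 6*sqrt(Y)
J*(203 + (I(-13) + 40)) = -64*(203 + (6*sqrt(-13) + 40)) = -64*(203 + (6*(I*sqrt(13)) + 40)) = -64*(203 + (6*I*sqrt(13) + 40)) = -64*(203 + (40 + 6*I*sqrt(13))) = -64*(243 + 6*I*sqrt(13)) = -15552 - 384*I*sqrt(13)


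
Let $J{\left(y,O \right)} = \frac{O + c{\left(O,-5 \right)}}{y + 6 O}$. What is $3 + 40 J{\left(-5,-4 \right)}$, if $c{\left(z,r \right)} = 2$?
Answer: $\frac{167}{29} \approx 5.7586$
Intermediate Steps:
$J{\left(y,O \right)} = \frac{2 + O}{y + 6 O}$ ($J{\left(y,O \right)} = \frac{O + 2}{y + 6 O} = \frac{2 + O}{y + 6 O}$)
$3 + 40 J{\left(-5,-4 \right)} = 3 + 40 \frac{2 - 4}{-5 + 6 \left(-4\right)} = 3 + 40 \frac{1}{-5 - 24} \left(-2\right) = 3 + 40 \frac{1}{-29} \left(-2\right) = 3 + 40 \left(\left(- \frac{1}{29}\right) \left(-2\right)\right) = 3 + 40 \cdot \frac{2}{29} = 3 + \frac{80}{29} = \frac{167}{29}$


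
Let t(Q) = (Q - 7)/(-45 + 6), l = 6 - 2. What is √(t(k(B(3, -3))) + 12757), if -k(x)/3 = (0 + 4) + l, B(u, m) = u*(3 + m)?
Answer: √19404606/39 ≈ 112.95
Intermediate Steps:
l = 4
k(x) = -24 (k(x) = -3*((0 + 4) + 4) = -3*(4 + 4) = -3*8 = -24)
t(Q) = 7/39 - Q/39 (t(Q) = (-7 + Q)/(-39) = (-7 + Q)*(-1/39) = 7/39 - Q/39)
√(t(k(B(3, -3))) + 12757) = √((7/39 - 1/39*(-24)) + 12757) = √((7/39 + 8/13) + 12757) = √(31/39 + 12757) = √(497554/39) = √19404606/39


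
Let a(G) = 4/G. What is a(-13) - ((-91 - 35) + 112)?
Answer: 178/13 ≈ 13.692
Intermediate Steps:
a(-13) - ((-91 - 35) + 112) = 4/(-13) - ((-91 - 35) + 112) = 4*(-1/13) - (-126 + 112) = -4/13 - 1*(-14) = -4/13 + 14 = 178/13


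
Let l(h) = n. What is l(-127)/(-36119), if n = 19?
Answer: -1/1901 ≈ -0.00052604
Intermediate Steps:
l(h) = 19
l(-127)/(-36119) = 19/(-36119) = 19*(-1/36119) = -1/1901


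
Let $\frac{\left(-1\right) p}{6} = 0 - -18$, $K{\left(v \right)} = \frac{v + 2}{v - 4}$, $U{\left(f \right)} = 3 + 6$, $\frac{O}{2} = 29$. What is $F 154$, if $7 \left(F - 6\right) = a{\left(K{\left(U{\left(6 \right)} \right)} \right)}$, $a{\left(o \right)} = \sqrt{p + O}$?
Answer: $924 + 110 i \sqrt{2} \approx 924.0 + 155.56 i$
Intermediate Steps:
$O = 58$ ($O = 2 \cdot 29 = 58$)
$U{\left(f \right)} = 9$
$K{\left(v \right)} = \frac{2 + v}{-4 + v}$
$p = -108$ ($p = - 6 \left(0 - -18\right) = - 6 \left(0 + 18\right) = \left(-6\right) 18 = -108$)
$a{\left(o \right)} = 5 i \sqrt{2}$ ($a{\left(o \right)} = \sqrt{-108 + 58} = \sqrt{-50} = 5 i \sqrt{2}$)
$F = 6 + \frac{5 i \sqrt{2}}{7} \approx 6.0 + 1.0102 i$
$F 154 = \left(6 + \frac{5 i \sqrt{2}}{7}\right) 154 = 924 + 110 i \sqrt{2}$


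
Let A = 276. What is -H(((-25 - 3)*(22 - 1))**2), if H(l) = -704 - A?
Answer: 980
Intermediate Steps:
H(l) = -980 (H(l) = -704 - 1*276 = -704 - 276 = -980)
-H(((-25 - 3)*(22 - 1))**2) = -1*(-980) = 980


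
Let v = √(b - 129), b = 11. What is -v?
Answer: -I*√118 ≈ -10.863*I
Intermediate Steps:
v = I*√118 (v = √(11 - 129) = √(-118) = I*√118 ≈ 10.863*I)
-v = -I*√118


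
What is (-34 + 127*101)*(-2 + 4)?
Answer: 25586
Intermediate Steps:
(-34 + 127*101)*(-2 + 4) = (-34 + 12827)*2 = 12793*2 = 25586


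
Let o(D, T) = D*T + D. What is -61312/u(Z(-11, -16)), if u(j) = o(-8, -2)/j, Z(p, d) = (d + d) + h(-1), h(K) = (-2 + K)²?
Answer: 176272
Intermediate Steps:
o(D, T) = D + D*T
Z(p, d) = 9 + 2*d (Z(p, d) = (d + d) + (-2 - 1)² = 2*d + (-3)² = 2*d + 9 = 9 + 2*d)
u(j) = 8/j (u(j) = (-8*(1 - 2))/j = (-8*(-1))/j = 8/j)
-61312/u(Z(-11, -16)) = -61312/(8/(9 + 2*(-16))) = -61312/(8/(9 - 32)) = -61312/(8/(-23)) = -61312/(8*(-1/23)) = -61312/(-8/23) = -61312*(-23/8) = 176272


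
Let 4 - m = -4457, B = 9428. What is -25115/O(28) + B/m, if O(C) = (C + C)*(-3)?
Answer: 37873973/249816 ≈ 151.61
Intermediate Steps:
O(C) = -6*C (O(C) = (2*C)*(-3) = -6*C)
m = 4461 (m = 4 - 1*(-4457) = 4 + 4457 = 4461)
-25115/O(28) + B/m = -25115/((-6*28)) + 9428/4461 = -25115/(-168) + 9428*(1/4461) = -25115*(-1/168) + 9428/4461 = 25115/168 + 9428/4461 = 37873973/249816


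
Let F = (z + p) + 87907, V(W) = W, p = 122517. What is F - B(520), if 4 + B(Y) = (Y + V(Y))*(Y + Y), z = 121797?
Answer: -749375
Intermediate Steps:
B(Y) = -4 + 4*Y**2 (B(Y) = -4 + (Y + Y)*(Y + Y) = -4 + (2*Y)*(2*Y) = -4 + 4*Y**2)
F = 332221 (F = (121797 + 122517) + 87907 = 244314 + 87907 = 332221)
F - B(520) = 332221 - (-4 + 4*520**2) = 332221 - (-4 + 4*270400) = 332221 - (-4 + 1081600) = 332221 - 1*1081596 = 332221 - 1081596 = -749375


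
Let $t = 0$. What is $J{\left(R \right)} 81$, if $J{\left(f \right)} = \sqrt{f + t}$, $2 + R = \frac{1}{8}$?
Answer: $\frac{81 i \sqrt{30}}{4} \approx 110.91 i$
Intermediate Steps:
$R = - \frac{15}{8}$ ($R = -2 + \frac{1}{8} = - \frac{15}{8} \approx -1.875$)
$J{\left(f \right)} = \sqrt{f}$ ($J{\left(f \right)} = \sqrt{f + 0} = \sqrt{f}$)
$J{\left(R \right)} 81 = \sqrt{- \frac{15}{8}} \cdot 81 = \frac{i \sqrt{30}}{4} \cdot 81 = \frac{81 i \sqrt{30}}{4}$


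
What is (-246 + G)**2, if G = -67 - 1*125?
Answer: 191844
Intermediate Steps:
G = -192 (G = -67 - 125 = -192)
(-246 + G)**2 = (-246 - 192)**2 = (-438)**2 = 191844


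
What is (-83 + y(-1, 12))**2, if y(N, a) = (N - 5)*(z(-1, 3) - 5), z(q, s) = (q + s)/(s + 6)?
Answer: 26569/9 ≈ 2952.1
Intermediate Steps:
z(q, s) = (q + s)/(6 + s)
y(N, a) = 215/9 - 43*N/9 (y(N, a) = (N - 5)*((-1 + 3)/(6 + 3) - 5) = (-5 + N)*(2/9 - 5) = (-5 + N)*(-43/9) = 215/9 - 43*N/9)
(-83 + y(-1, 12))**2 = (-83 + (215/9 - 43/9*(-1)))**2 = (-83 + (215/9 + 43/9))**2 = (-83 + 86/3)**2 = (-163/3)**2 = 26569/9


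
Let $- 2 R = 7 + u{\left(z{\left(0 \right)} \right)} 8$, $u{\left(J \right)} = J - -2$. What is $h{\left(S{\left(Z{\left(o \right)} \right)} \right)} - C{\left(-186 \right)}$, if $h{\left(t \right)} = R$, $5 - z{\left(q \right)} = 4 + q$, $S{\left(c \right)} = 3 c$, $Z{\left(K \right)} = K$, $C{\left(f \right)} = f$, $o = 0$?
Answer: $\frac{341}{2} \approx 170.5$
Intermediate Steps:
$z{\left(q \right)} = 1 - q$ ($z{\left(q \right)} = 5 - \left(4 + q\right) = 1 - q$)
$u{\left(J \right)} = 2 + J$ ($u{\left(J \right)} = J + 2 = 2 + J$)
$R = - \frac{31}{2}$ ($R = - \frac{7 + \left(2 + \left(1 - 0\right)\right) 8}{2} = - \frac{7 + \left(2 + \left(1 + 0\right)\right) 8}{2} = - \frac{7 + \left(2 + 1\right) 8}{2} = - \frac{7 + 3 \cdot 8}{2} = - \frac{7 + 24}{2} = \left(- \frac{1}{2}\right) 31 = - \frac{31}{2} \approx -15.5$)
$h{\left(t \right)} = - \frac{31}{2}$
$h{\left(S{\left(Z{\left(o \right)} \right)} \right)} - C{\left(-186 \right)} = - \frac{31}{2} - -186 = - \frac{31}{2} + 186 = \frac{341}{2}$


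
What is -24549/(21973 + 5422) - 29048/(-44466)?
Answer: -147912937/609073035 ≈ -0.24285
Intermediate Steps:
-24549/(21973 + 5422) - 29048/(-44466) = -24549/27395 - 29048*(-1/44466) = -24549*1/27395 + 14524/22233 = -24549/27395 + 14524/22233 = -147912937/609073035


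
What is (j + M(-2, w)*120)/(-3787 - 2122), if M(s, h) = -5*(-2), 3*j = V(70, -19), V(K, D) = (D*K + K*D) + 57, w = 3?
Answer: -997/17727 ≈ -0.056242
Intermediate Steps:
V(K, D) = 57 + 2*D*K (V(K, D) = (D*K + D*K) + 57 = 2*D*K + 57 = 57 + 2*D*K)
j = -2603/3 (j = (57 + 2*(-19)*70)/3 = (57 - 2660)/3 = (⅓)*(-2603) = -2603/3 ≈ -867.67)
M(s, h) = 10
(j + M(-2, w)*120)/(-3787 - 2122) = (-2603/3 + 10*120)/(-3787 - 2122) = (-2603/3 + 1200)/(-5909) = (997/3)*(-1/5909) = -997/17727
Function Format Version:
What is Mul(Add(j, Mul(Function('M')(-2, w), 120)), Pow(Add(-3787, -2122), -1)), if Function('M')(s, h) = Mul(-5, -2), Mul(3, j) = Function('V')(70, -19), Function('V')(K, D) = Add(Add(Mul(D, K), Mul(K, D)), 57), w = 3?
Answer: Rational(-997, 17727) ≈ -0.056242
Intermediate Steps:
Function('V')(K, D) = Add(57, Mul(2, D, K)) (Function('V')(K, D) = Add(Add(Mul(D, K), Mul(D, K)), 57) = Add(Mul(2, D, K), 57) = Add(57, Mul(2, D, K)))
j = Rational(-2603, 3) (j = Mul(Rational(1, 3), Add(57, Mul(2, -19, 70))) = Mul(Rational(1, 3), Add(57, -2660)) = Mul(Rational(1, 3), -2603) = Rational(-2603, 3) ≈ -867.67)
Function('M')(s, h) = 10
Mul(Add(j, Mul(Function('M')(-2, w), 120)), Pow(Add(-3787, -2122), -1)) = Mul(Add(Rational(-2603, 3), Mul(10, 120)), Pow(Add(-3787, -2122), -1)) = Mul(Add(Rational(-2603, 3), 1200), Pow(-5909, -1)) = Mul(Rational(997, 3), Rational(-1, 5909)) = Rational(-997, 17727)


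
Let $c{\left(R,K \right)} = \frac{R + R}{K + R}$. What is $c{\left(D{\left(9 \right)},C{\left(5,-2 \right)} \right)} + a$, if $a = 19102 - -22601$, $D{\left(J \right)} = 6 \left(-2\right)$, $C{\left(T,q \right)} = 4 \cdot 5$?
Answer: $41700$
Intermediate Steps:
$C{\left(T,q \right)} = 20$
$D{\left(J \right)} = -12$
$c{\left(R,K \right)} = \frac{2 R}{K + R}$
$a = 41703$ ($a = 19102 + 22601 = 41703$)
$c{\left(D{\left(9 \right)},C{\left(5,-2 \right)} \right)} + a = 2 \left(-12\right) \frac{1}{20 - 12} + 41703 = 2 \left(-12\right) \frac{1}{8} + 41703 = -3 + 41703 = 41700$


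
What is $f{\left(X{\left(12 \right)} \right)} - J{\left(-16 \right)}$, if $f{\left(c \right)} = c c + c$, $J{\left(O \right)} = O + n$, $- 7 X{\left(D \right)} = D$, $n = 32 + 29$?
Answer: $- \frac{2145}{49} \approx -43.776$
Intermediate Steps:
$n = 61$
$X{\left(D \right)} = - \frac{D}{7}$
$J{\left(O \right)} = 61 + O$ ($J{\left(O \right)} = O + 61 = 61 + O$)
$f{\left(c \right)} = c + c^{2}$ ($f{\left(c \right)} = c^{2} + c = c + c^{2}$)
$f{\left(X{\left(12 \right)} \right)} - J{\left(-16 \right)} = \left(- \frac{1}{7}\right) 12 \left(1 - \frac{12}{7}\right) - \left(61 - 16\right) = - \frac{12 \left(1 - \frac{12}{7}\right)}{7} - 45 = \left(- \frac{12}{7}\right) \left(- \frac{5}{7}\right) - 45 = \frac{60}{49} - 45 = - \frac{2145}{49}$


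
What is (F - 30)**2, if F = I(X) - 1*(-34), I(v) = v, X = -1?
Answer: 9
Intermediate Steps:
F = 33 (F = -1 - 1*(-34) = -1 + 34 = 33)
(F - 30)**2 = (33 - 30)**2 = 3**2 = 9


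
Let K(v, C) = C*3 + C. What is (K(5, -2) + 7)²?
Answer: 1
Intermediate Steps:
K(v, C) = 4*C (K(v, C) = 3*C + C = 4*C)
(K(5, -2) + 7)² = (4*(-2) + 7)² = (-8 + 7)² = (-1)² = 1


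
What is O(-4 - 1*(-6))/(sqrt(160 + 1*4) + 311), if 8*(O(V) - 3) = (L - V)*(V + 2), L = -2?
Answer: 311/96557 - 2*sqrt(41)/96557 ≈ 0.0030883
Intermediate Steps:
O(V) = 3 + (-2 - V)*(2 + V)/8 (O(V) = 3 + ((-2 - V)*(V + 2))/8 = 3 + ((-2 - V)*(2 + V))/8 = 3 + (-2 - V)*(2 + V)/8)
O(-4 - 1*(-6))/(sqrt(160 + 1*4) + 311) = (5/2 - (-4 - 1*(-6))/2 - (-4 - 1*(-6))**2/8)/(sqrt(160 + 1*4) + 311) = (5/2 - (-4 + 6)/2 - (-4 + 6)**2/8)/(sqrt(160 + 4) + 311) = (5/2 - 1/2*2 - 1/8*2**2)/(sqrt(164) + 311) = (5/2 - 1 - 1/8*4)/(2*sqrt(41) + 311) = (5/2 - 1 - 1/2)/(311 + 2*sqrt(41)) = 1/(311 + 2*sqrt(41))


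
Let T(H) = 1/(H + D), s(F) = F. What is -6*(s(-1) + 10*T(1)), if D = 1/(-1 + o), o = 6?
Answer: -44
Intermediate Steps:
D = ⅕ (D = 1/(-1 + 6) = 1/5 = ⅕ ≈ 0.20000)
T(H) = 1/(⅕ + H) (T(H) = 1/(H + ⅕) = 1/(⅕ + H))
-6*(s(-1) + 10*T(1)) = -6*(-1 + 10*(5/(1 + 5*1))) = -6*(-1 + 10*(5/(1 + 5))) = -6*(-1 + 10*(5/6)) = -6*(-1 + 10*(5*(⅙))) = -6*(-1 + 10*(⅚)) = -6*(-1 + 25/3) = -6*22/3 = -44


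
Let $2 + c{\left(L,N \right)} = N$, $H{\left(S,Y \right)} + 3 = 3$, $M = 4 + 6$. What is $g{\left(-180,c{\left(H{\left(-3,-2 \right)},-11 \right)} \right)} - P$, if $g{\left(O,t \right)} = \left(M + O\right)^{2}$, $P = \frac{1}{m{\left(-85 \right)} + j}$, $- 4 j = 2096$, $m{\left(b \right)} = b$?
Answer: $\frac{17600101}{609} \approx 28900.0$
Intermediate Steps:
$M = 10$
$H{\left(S,Y \right)} = 0$ ($H{\left(S,Y \right)} = -3 + 3 = 0$)
$c{\left(L,N \right)} = -2 + N$
$j = -524$ ($j = \left(- \frac{1}{4}\right) 2096 = -524$)
$P = - \frac{1}{609}$ ($P = \frac{1}{-85 - 524} = \frac{1}{-609} = - \frac{1}{609} \approx -0.001642$)
$g{\left(O,t \right)} = \left(10 + O\right)^{2}$
$g{\left(-180,c{\left(H{\left(-3,-2 \right)},-11 \right)} \right)} - P = \left(10 - 180\right)^{2} - - \frac{1}{609} = \left(-170\right)^{2} + \frac{1}{609} = 28900 + \frac{1}{609} = \frac{17600101}{609}$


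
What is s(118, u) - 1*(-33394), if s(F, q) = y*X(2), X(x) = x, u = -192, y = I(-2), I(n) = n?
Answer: 33390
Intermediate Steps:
y = -2
s(F, q) = -4 (s(F, q) = -2*2 = -4)
s(118, u) - 1*(-33394) = -4 - 1*(-33394) = -4 + 33394 = 33390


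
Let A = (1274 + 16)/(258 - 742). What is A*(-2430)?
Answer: 783675/121 ≈ 6476.7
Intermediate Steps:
A = -645/242 (A = 1290/(-484) = 1290*(-1/484) = -645/242 ≈ -2.6653)
A*(-2430) = -645/242*(-2430) = 783675/121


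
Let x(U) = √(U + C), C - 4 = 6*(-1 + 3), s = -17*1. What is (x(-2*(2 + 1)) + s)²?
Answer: (17 - √10)² ≈ 191.48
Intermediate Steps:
s = -17
C = 16 (C = 4 + 6*(-1 + 3) = 4 + 6*2 = 4 + 12 = 16)
x(U) = √(16 + U) (x(U) = √(U + 16) = √(16 + U))
(x(-2*(2 + 1)) + s)² = (√(16 - 2*(2 + 1)) - 17)² = (√(16 - 2*3) - 17)² = (√(16 - 6) - 17)² = (√10 - 17)² = (-17 + √10)²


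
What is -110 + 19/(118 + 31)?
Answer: -16371/149 ≈ -109.87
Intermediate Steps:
-110 + 19/(118 + 31) = -110 + 19/149 = -16371/149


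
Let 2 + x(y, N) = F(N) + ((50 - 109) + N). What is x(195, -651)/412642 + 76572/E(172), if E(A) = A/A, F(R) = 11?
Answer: 31596822523/412642 ≈ 76572.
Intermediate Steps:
x(y, N) = -50 + N (x(y, N) = -2 + (11 + ((50 - 109) + N)) = -2 + (11 + (-59 + N)) = -2 + (-48 + N) = -50 + N)
E(A) = 1
x(195, -651)/412642 + 76572/E(172) = (-50 - 651)/412642 + 76572/1 = -701*1/412642 + 76572*1 = -701/412642 + 76572 = 31596822523/412642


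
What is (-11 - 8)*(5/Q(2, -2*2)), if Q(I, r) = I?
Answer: -95/2 ≈ -47.500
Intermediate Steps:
(-11 - 8)*(5/Q(2, -2*2)) = (-11 - 8)*(5/2) = -95/2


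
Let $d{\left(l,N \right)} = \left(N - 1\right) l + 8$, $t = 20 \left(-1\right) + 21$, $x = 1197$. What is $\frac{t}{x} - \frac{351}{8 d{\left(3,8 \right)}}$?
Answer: $- \frac{419915}{277704} \approx -1.5121$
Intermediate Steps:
$t = 1$ ($t = -20 + 21 = 1$)
$d{\left(l,N \right)} = 8 + l \left(-1 + N\right)$ ($d{\left(l,N \right)} = \left(N - 1\right) l + 8 = \left(-1 + N\right) l + 8 = l \left(-1 + N\right) + 8 = 8 + l \left(-1 + N\right)$)
$\frac{t}{x} - \frac{351}{8 d{\left(3,8 \right)}} = 1 \cdot \frac{1}{1197} - \frac{351}{8 \left(8 - 3 + 8 \cdot 3\right)} = 1 \cdot \frac{1}{1197} - \frac{351}{8 \left(8 - 3 + 24\right)} = \frac{1}{1197} - \frac{351}{8 \cdot 29} = \frac{1}{1197} - \frac{351}{232} = - \frac{419915}{277704}$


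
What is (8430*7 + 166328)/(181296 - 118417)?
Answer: 225338/62879 ≈ 3.5837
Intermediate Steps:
(8430*7 + 166328)/(181296 - 118417) = (59010 + 166328)/62879 = 225338*(1/62879) = 225338/62879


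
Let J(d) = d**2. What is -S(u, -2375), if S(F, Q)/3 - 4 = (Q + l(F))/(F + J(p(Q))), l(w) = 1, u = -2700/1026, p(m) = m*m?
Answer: -7254196288926582/604516357421825 ≈ -12.000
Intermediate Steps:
p(m) = m**2
u = -50/19 (u = -2700*1/1026 = -50/19 ≈ -2.6316)
S(F, Q) = 12 + 3*(1 + Q)/(F + Q**4) (S(F, Q) = 12 + 3*((Q + 1)/(F + (Q**2)**2)) = 12 + 3*((1 + Q)/(F + Q**4)) = 12 + 3*(1 + Q)/(F + Q**4))
-S(u, -2375) = -3*(1 - 2375 + 4*(-50/19) + 4*(-2375)**4)/(-50/19 + (-2375)**4) = -3*(1 - 2375 - 200/19 + 4*31816650390625)/(-50/19 + 31816650390625) = -3*(1 - 2375 - 200/19 + 127266601562500)/604516357421825/19 = -3*19*2418065429642194/(604516357421825*19) = -1*7254196288926582/604516357421825 = -7254196288926582/604516357421825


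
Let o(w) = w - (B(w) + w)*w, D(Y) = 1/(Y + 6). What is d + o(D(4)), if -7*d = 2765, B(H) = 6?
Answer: -39551/100 ≈ -395.51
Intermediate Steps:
d = -395 (d = -⅐*2765 = -395)
D(Y) = 1/(6 + Y)
o(w) = w - w*(6 + w) (o(w) = w - (6 + w)*w = w - w*(6 + w))
d + o(D(4)) = -395 - (5 + 1/(6 + 4))/(6 + 4) = -395 - 1*(5 + 1/10)/10 = -395 - 1*⅒*(5 + ⅒) = -395 - 1*⅒*51/10 = -395 - 51/100 = -39551/100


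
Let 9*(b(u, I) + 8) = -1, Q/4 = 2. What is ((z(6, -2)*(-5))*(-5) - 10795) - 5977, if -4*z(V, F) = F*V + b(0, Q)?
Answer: -599267/36 ≈ -16646.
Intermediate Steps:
Q = 8 (Q = 4*2 = 8)
b(u, I) = -73/9 (b(u, I) = -8 + (⅑)*(-1) = -8 - ⅑ = -73/9)
z(V, F) = 73/36 - F*V/4 (z(V, F) = -(F*V - 73/9)/4 = -(-73/9 + F*V)/4 = 73/36 - F*V/4)
((z(6, -2)*(-5))*(-5) - 10795) - 5977 = (((73/36 - ¼*(-2)*6)*(-5))*(-5) - 10795) - 5977 = (((73/36 + 3)*(-5))*(-5) - 10795) - 5977 = (((181/36)*(-5))*(-5) - 10795) - 5977 = (-905/36*(-5) - 10795) - 5977 = (4525/36 - 10795) - 5977 = -384095/36 - 5977 = -599267/36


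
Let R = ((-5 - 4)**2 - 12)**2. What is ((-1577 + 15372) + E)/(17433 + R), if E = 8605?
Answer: 11200/11097 ≈ 1.0093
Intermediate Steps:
R = 4761 (R = ((-9)**2 - 12)**2 = (81 - 12)**2 = 69**2 = 4761)
((-1577 + 15372) + E)/(17433 + R) = ((-1577 + 15372) + 8605)/(17433 + 4761) = (13795 + 8605)/22194 = 22400*(1/22194) = 11200/11097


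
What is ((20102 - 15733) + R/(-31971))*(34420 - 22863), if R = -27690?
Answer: 538205595291/10657 ≈ 5.0503e+7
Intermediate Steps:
((20102 - 15733) + R/(-31971))*(34420 - 22863) = ((20102 - 15733) - 27690/(-31971))*(34420 - 22863) = (4369 - 27690*(-1/31971))*11557 = (4369 + 9230/10657)*11557 = (46569663/10657)*11557 = 538205595291/10657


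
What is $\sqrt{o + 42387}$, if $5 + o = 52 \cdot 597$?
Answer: $\sqrt{73426} \approx 270.97$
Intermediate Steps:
$o = 31039$ ($o = -5 + 52 \cdot 597 = -5 + 31044 = 31039$)
$\sqrt{o + 42387} = \sqrt{31039 + 42387} = \sqrt{73426}$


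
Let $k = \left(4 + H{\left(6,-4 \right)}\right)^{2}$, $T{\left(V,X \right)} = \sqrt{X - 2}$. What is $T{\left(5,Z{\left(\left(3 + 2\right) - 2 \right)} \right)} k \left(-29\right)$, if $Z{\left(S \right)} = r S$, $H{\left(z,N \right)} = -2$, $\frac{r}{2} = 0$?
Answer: $- 116 i \sqrt{2} \approx - 164.05 i$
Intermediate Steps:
$r = 0$ ($r = 2 \cdot 0 = 0$)
$Z{\left(S \right)} = 0$ ($Z{\left(S \right)} = 0 S = 0$)
$T{\left(V,X \right)} = \sqrt{-2 + X}$
$k = 4$ ($k = \left(4 - 2\right)^{2} = 2^{2} = 4$)
$T{\left(5,Z{\left(\left(3 + 2\right) - 2 \right)} \right)} k \left(-29\right) = \sqrt{-2 + 0} \cdot 4 \left(-29\right) = \sqrt{-2} \cdot 4 \left(-29\right) = i \sqrt{2} \cdot 4 \left(-29\right) = 4 i \sqrt{2} \left(-29\right) = - 116 i \sqrt{2}$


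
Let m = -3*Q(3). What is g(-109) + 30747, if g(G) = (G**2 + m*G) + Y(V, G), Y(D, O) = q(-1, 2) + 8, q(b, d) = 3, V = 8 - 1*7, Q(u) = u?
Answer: 43620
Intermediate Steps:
V = 1 (V = 8 - 7 = 1)
Y(D, O) = 11 (Y(D, O) = 3 + 8 = 11)
m = -9 (m = -3*3 = -9)
g(G) = 11 + G**2 - 9*G (g(G) = (G**2 - 9*G) + 11 = 11 + G**2 - 9*G)
g(-109) + 30747 = (11 + (-109)**2 - 9*(-109)) + 30747 = (11 + 11881 + 981) + 30747 = 12873 + 30747 = 43620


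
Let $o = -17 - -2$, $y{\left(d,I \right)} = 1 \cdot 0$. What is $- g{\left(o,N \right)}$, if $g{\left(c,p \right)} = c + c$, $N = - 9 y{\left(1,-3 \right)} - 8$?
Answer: $30$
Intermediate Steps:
$y{\left(d,I \right)} = 0$
$o = -15$ ($o = -17 + 2 = -15$)
$N = -8$ ($N = \left(-9\right) 0 - 8 = 0 - 8 = -8$)
$g{\left(c,p \right)} = 2 c$
$- g{\left(o,N \right)} = - 2 \left(-15\right) = \left(-1\right) \left(-30\right) = 30$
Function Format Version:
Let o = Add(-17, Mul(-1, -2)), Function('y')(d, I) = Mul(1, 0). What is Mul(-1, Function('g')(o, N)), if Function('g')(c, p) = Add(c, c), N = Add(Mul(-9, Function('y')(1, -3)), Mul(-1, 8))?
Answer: 30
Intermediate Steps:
Function('y')(d, I) = 0
o = -15 (o = Add(-17, 2) = -15)
N = -8 (N = Add(Mul(-9, 0), Mul(-1, 8)) = Add(0, -8) = -8)
Function('g')(c, p) = Mul(2, c)
Mul(-1, Function('g')(o, N)) = Mul(-1, Mul(2, -15)) = Mul(-1, -30) = 30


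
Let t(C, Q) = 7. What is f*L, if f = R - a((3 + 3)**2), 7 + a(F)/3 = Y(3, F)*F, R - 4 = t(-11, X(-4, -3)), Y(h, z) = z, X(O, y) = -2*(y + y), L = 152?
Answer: -586112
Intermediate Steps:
X(O, y) = -4*y
R = 11 (R = 4 + 7 = 11)
a(F) = -21 + 3*F**2 (a(F) = -21 + 3*(F*F) = -21 + 3*F**2)
f = -3856 (f = 11 - (-21 + 3*((3 + 3)**2)**2) = 11 - (-21 + 3*(6**2)**2) = 11 - (-21 + 3*36**2) = 11 - (-21 + 3*1296) = 11 - (-21 + 3888) = 11 - 1*3867 = 11 - 3867 = -3856)
f*L = -3856*152 = -586112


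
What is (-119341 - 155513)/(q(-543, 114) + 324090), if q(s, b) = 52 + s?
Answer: -274854/323599 ≈ -0.84937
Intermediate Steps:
(-119341 - 155513)/(q(-543, 114) + 324090) = (-119341 - 155513)/((52 - 543) + 324090) = -274854/(-491 + 324090) = -274854/323599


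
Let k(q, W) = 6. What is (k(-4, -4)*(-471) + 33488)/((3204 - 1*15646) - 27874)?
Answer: -15331/20158 ≈ -0.76054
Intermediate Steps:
(k(-4, -4)*(-471) + 33488)/((3204 - 1*15646) - 27874) = (6*(-471) + 33488)/((3204 - 1*15646) - 27874) = (-2826 + 33488)/((3204 - 15646) - 27874) = 30662/(-12442 - 27874) = 30662/(-40316) = 30662*(-1/40316) = -15331/20158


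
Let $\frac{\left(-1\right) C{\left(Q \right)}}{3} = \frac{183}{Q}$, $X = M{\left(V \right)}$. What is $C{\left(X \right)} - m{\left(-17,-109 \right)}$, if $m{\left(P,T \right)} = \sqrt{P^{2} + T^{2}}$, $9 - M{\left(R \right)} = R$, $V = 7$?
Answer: $- \frac{549}{2} - \sqrt{12170} \approx -384.82$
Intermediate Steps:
$M{\left(R \right)} = 9 - R$
$X = 2$ ($X = 9 - 7 = 2$)
$C{\left(Q \right)} = - \frac{549}{Q}$ ($C{\left(Q \right)} = - 3 \frac{183}{Q} = - \frac{549}{Q}$)
$C{\left(X \right)} - m{\left(-17,-109 \right)} = - \frac{549}{2} - \sqrt{\left(-17\right)^{2} + \left(-109\right)^{2}} = \left(-549\right) \frac{1}{2} - \sqrt{289 + 11881} = - \frac{549}{2} - \sqrt{12170}$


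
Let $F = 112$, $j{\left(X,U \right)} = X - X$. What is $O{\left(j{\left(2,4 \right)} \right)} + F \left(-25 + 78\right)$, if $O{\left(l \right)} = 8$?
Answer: $5944$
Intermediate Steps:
$j{\left(X,U \right)} = 0$
$O{\left(j{\left(2,4 \right)} \right)} + F \left(-25 + 78\right) = 8 + 112 \left(-25 + 78\right) = 8 + 112 \cdot 53 = 8 + 5936 = 5944$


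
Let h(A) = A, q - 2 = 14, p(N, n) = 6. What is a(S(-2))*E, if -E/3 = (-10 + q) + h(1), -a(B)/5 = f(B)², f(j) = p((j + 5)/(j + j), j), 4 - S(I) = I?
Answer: 3780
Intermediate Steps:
q = 16 (q = 2 + 14 = 16)
S(I) = 4 - I
f(j) = 6
a(B) = -180 (a(B) = -5*6² = -5*36 = -180)
E = -21 (E = -3*((-10 + 16) + 1) = -3*(6 + 1) = -3*7 = -21)
a(S(-2))*E = -180*(-21) = 3780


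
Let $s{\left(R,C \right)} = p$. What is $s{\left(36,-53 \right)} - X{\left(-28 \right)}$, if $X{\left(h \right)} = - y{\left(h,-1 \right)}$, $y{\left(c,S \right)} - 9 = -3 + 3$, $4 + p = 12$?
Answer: $17$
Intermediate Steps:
$p = 8$ ($p = -4 + 12 = 8$)
$s{\left(R,C \right)} = 8$
$y{\left(c,S \right)} = 9$ ($y{\left(c,S \right)} = 9 + \left(-3 + 3\right) = 9 + 0 = 9$)
$X{\left(h \right)} = -9$ ($X{\left(h \right)} = \left(-1\right) 9 = -9$)
$s{\left(36,-53 \right)} - X{\left(-28 \right)} = 8 - -9 = 8 + 9 = 17$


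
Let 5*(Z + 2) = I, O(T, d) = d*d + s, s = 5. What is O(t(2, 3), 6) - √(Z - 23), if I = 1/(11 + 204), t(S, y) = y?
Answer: 41 - 3*I*√128398/215 ≈ 41.0 - 4.9999*I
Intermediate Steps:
I = 1/215 ≈ 0.0046512
O(T, d) = 5 + d² (O(T, d) = d*d + 5 = d² + 5 = 5 + d²)
Z = -2149/1075 (Z = -2 + (⅕)*(1/215) = -2 + 1/1075 = -2149/1075 ≈ -1.9991)
O(t(2, 3), 6) - √(Z - 23) = (5 + 6²) - √(-2149/1075 - 23) = (5 + 36) - √(-26874/1075) = 41 - 3*I*√128398/215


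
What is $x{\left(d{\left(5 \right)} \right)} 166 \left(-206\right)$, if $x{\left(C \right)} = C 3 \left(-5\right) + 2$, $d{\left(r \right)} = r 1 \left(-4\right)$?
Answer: $-10327192$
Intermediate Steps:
$d{\left(r \right)} = - 4 r$ ($d{\left(r \right)} = r \left(-4\right) = - 4 r$)
$x{\left(C \right)} = 2 - 15 C$ ($x{\left(C \right)} = 3 C \left(-5\right) + 2 = - 15 C + 2 = 2 - 15 C$)
$x{\left(d{\left(5 \right)} \right)} 166 \left(-206\right) = \left(2 - 15 \left(\left(-4\right) 5\right)\right) 166 \left(-206\right) = \left(2 - -300\right) 166 \left(-206\right) = \left(2 + 300\right) 166 \left(-206\right) = 302 \cdot 166 \left(-206\right) = 50132 \left(-206\right) = -10327192$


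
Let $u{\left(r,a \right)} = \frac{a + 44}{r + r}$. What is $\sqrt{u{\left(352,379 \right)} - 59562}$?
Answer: $\frac{15 i \sqrt{2049971}}{88} \approx 244.05 i$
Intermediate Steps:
$u{\left(r,a \right)} = \frac{44 + a}{2 r}$
$\sqrt{u{\left(352,379 \right)} - 59562} = \sqrt{\frac{44 + 379}{2 \cdot 352} - 59562} = \sqrt{\frac{1}{2} \cdot \frac{1}{352} \cdot 423 - 59562} = \sqrt{\frac{423}{704} - 59562} = \sqrt{- \frac{41931225}{704}} = \frac{15 i \sqrt{2049971}}{88}$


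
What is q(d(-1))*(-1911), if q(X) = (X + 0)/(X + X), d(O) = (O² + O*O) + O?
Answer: -1911/2 ≈ -955.50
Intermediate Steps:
d(O) = O + 2*O² (d(O) = (O² + O²) + O = 2*O² + O = O + 2*O²)
q(X) = ½ (q(X) = X/((2*X)) = X*(1/(2*X)) = ½)
q(d(-1))*(-1911) = (½)*(-1911) = -1911/2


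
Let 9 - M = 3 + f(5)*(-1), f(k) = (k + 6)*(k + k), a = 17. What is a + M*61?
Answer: 7093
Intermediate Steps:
f(k) = 2*k*(6 + k) (f(k) = (6 + k)*(2*k) = 2*k*(6 + k))
M = 116 (M = 9 - (3 + (2*5*(6 + 5))*(-1)) = 9 - (3 + (2*5*11)*(-1)) = 9 - (3 + 110*(-1)) = 9 - (3 - 110) = 9 - 1*(-107) = 9 + 107 = 116)
a + M*61 = 17 + 116*61 = 17 + 7076 = 7093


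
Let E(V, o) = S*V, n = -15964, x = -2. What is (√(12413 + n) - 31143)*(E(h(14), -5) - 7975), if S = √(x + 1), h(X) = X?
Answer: (7975 - 14*I)*(31143 - I*√3551) ≈ 2.4836e+8 - 9.1123e+5*I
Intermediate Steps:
S = I (S = √(-2 + 1) = √(-1) = I ≈ 1.0*I)
E(V, o) = I*V
(√(12413 + n) - 31143)*(E(h(14), -5) - 7975) = (√(12413 - 15964) - 31143)*(I*14 - 7975) = (√(-3551) - 31143)*(14*I - 7975) = (I*√3551 - 31143)*(-7975 + 14*I) = (-31143 + I*√3551)*(-7975 + 14*I)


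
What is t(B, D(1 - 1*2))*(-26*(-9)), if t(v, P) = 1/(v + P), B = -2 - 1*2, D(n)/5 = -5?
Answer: -234/29 ≈ -8.0690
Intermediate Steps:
D(n) = -25 (D(n) = 5*(-5) = -25)
B = -4 (B = -2 - 2 = -4)
t(v, P) = 1/(P + v)
t(B, D(1 - 1*2))*(-26*(-9)) = (-26*(-9))/(-25 - 4) = 234/(-29) = -1/29*234 = -234/29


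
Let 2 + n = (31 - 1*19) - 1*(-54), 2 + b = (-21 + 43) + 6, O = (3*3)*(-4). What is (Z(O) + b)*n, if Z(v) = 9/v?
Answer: 1648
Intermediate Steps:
O = -36 (O = 9*(-4) = -36)
b = 26 (b = -2 + ((-21 + 43) + 6) = -2 + (22 + 6) = -2 + 28 = 26)
n = 64 (n = -2 + ((31 - 1*19) - 1*(-54)) = -2 + ((31 - 19) + 54) = -2 + (12 + 54) = -2 + 66 = 64)
(Z(O) + b)*n = (9/(-36) + 26)*64 = (9*(-1/36) + 26)*64 = (-¼ + 26)*64 = (103/4)*64 = 1648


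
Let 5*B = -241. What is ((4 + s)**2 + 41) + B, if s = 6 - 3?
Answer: 209/5 ≈ 41.800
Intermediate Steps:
B = -241/5 (B = (1/5)*(-241) = -241/5 ≈ -48.200)
s = 3
((4 + s)**2 + 41) + B = ((4 + 3)**2 + 41) - 241/5 = (7**2 + 41) - 241/5 = (49 + 41) - 241/5 = 90 - 241/5 = 209/5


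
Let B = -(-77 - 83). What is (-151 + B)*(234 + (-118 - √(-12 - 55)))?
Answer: 1044 - 9*I*√67 ≈ 1044.0 - 73.668*I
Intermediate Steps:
B = 160 (B = -1*(-160) = 160)
(-151 + B)*(234 + (-118 - √(-12 - 55))) = (-151 + 160)*(234 + (-118 - √(-12 - 55))) = 9*(234 + (-118 - √(-67))) = 9*(234 + (-118 - I*√67)) = 9*(116 - I*√67) = 1044 - 9*I*√67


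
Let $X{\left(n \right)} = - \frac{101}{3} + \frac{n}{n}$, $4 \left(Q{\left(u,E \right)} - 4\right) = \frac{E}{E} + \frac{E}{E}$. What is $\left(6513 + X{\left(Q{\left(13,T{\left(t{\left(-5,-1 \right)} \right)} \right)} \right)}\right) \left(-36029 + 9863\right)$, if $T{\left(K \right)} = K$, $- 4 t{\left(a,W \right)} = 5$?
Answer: $-169564402$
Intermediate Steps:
$t{\left(a,W \right)} = - \frac{5}{4}$ ($t{\left(a,W \right)} = \left(- \frac{1}{4}\right) 5 = - \frac{5}{4}$)
$Q{\left(u,E \right)} = \frac{9}{2}$ ($Q{\left(u,E \right)} = 4 + \frac{\frac{E}{E} + \frac{E}{E}}{4} = 4 + \frac{1 + 1}{4} = 4 + \frac{1}{4} \cdot 2 = 4 + \frac{1}{2} = \frac{9}{2}$)
$X{\left(n \right)} = - \frac{98}{3}$ ($X{\left(n \right)} = \left(-101\right) \frac{1}{3} + 1 = - \frac{101}{3} + 1 = - \frac{98}{3}$)
$\left(6513 + X{\left(Q{\left(13,T{\left(t{\left(-5,-1 \right)} \right)} \right)} \right)}\right) \left(-36029 + 9863\right) = \left(6513 - \frac{98}{3}\right) \left(-36029 + 9863\right) = \frac{19441}{3} \left(-26166\right) = -169564402$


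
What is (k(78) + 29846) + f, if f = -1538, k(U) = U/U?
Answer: 28309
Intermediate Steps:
k(U) = 1
(k(78) + 29846) + f = (1 + 29846) - 1538 = 29847 - 1538 = 28309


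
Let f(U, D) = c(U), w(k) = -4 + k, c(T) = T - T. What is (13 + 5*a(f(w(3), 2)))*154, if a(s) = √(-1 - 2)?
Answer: 2002 + 770*I*√3 ≈ 2002.0 + 1333.7*I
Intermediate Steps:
c(T) = 0
f(U, D) = 0
a(s) = I*√3 (a(s) = √(-3) = I*√3)
(13 + 5*a(f(w(3), 2)))*154 = (13 + 5*(I*√3))*154 = (13 + 5*I*√3)*154 = 2002 + 770*I*√3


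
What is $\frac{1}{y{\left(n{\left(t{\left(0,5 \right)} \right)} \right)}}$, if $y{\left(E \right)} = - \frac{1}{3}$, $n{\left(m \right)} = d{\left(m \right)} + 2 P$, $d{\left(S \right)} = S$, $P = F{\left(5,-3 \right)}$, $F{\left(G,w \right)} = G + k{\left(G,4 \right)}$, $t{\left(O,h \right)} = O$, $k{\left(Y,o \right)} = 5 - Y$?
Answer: $-3$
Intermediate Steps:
$F{\left(G,w \right)} = 5$ ($F{\left(G,w \right)} = G - \left(-5 + G\right) = 5$)
$P = 5$
$n{\left(m \right)} = 10 + m$ ($n{\left(m \right)} = m + 2 \cdot 5 = m + 10 = 10 + m$)
$y{\left(E \right)} = - \frac{1}{3}$ ($y{\left(E \right)} = \left(-1\right) \frac{1}{3} = - \frac{1}{3}$)
$\frac{1}{y{\left(n{\left(t{\left(0,5 \right)} \right)} \right)}} = \frac{1}{- \frac{1}{3}} = -3$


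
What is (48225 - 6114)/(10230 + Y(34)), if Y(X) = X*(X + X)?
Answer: 42111/12542 ≈ 3.3576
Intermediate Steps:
Y(X) = 2*X² (Y(X) = X*(2*X) = 2*X²)
(48225 - 6114)/(10230 + Y(34)) = (48225 - 6114)/(10230 + 2*34²) = 42111/(10230 + 2*1156) = 42111/(10230 + 2312) = 42111/12542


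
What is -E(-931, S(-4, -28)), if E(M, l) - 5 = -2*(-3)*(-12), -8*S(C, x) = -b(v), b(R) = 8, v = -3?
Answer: 67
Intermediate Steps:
S(C, x) = 1 (S(C, x) = -(-1)*8/8 = -⅛*(-8) = 1)
E(M, l) = -67 (E(M, l) = 5 - 2*(-3)*(-12) = 5 + 6*(-12) = 5 - 72 = -67)
-E(-931, S(-4, -28)) = -1*(-67) = 67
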